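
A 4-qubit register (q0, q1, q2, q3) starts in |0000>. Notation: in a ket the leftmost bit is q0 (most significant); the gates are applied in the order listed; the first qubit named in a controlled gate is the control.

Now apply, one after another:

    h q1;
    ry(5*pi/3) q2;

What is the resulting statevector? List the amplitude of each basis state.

After the circuit, the state carries amplitude -sqrt(6)/4 on |0000>, sqrt(2)/4 on |0010>, -sqrt(6)/4 on |0100>, sqrt(2)/4 on |0110>, and 0 on every other basis state.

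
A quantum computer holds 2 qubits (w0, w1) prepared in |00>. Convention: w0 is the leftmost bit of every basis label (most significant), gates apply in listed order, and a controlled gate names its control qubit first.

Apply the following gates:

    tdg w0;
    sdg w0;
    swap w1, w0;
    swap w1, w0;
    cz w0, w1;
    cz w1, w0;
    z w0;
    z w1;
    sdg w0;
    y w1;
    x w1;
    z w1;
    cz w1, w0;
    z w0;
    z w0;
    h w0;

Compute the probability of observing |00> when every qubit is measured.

Outcome |00> occurs with probability 1/2.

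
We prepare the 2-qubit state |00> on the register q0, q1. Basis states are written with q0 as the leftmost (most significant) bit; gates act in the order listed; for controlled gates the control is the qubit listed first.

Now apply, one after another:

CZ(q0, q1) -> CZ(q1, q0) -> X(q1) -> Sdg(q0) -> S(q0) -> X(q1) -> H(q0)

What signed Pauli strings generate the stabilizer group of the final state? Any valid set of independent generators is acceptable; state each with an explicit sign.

The final state is stabilized by the group generated by +XI, +IZ; other independent generating sets are equally valid.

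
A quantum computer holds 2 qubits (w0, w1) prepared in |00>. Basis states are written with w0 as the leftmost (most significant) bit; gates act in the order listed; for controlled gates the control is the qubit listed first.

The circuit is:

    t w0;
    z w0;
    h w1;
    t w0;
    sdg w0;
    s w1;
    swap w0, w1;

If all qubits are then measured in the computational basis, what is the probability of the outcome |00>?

The probability of measuring |00> is 1/2.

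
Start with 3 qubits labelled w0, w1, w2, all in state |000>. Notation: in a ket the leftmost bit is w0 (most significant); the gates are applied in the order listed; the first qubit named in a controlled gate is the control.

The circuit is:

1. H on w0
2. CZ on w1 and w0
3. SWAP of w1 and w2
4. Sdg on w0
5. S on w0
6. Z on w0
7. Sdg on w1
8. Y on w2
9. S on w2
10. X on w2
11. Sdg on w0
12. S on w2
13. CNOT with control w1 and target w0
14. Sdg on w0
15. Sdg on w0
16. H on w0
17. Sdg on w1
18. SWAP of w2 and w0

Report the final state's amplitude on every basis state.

After the circuit, the state carries amplitude -1/2 + I/2 on |000>, -1/2 - I/2 on |001>, and 0 on every other basis state.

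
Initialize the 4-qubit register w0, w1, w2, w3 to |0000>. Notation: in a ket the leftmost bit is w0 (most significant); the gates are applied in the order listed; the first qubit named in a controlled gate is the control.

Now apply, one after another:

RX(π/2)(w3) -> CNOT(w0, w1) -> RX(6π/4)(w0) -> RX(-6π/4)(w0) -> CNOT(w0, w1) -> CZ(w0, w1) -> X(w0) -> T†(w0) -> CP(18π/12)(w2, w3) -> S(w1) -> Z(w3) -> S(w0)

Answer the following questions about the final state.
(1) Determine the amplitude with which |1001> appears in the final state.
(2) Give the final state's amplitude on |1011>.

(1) The amplitude on |1001> is sqrt(2)*exp(3*I*pi/4)/2.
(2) The final state's coefficient on |1011> equals 0.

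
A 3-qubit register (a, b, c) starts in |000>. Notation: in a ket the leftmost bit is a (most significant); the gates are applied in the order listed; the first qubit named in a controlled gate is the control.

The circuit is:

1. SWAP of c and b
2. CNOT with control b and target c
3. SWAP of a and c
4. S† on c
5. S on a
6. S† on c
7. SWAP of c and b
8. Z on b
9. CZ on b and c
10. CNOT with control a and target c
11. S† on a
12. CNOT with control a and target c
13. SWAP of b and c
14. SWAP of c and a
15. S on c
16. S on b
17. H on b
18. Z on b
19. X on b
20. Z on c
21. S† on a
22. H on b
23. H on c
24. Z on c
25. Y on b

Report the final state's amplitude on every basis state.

After the circuit, the state carries amplitude sqrt(2)*I/2 on |000>, -sqrt(2)*I/2 on |001>, and 0 on every other basis state.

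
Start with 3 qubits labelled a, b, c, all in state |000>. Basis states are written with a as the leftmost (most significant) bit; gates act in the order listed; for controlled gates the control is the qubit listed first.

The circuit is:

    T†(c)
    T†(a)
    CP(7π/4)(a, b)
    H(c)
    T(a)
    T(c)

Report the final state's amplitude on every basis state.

The final amplitudes are sqrt(2)/2 on |000>, sqrt(2)*exp(I*pi/4)/2 on |001>, and 0 on every other basis state.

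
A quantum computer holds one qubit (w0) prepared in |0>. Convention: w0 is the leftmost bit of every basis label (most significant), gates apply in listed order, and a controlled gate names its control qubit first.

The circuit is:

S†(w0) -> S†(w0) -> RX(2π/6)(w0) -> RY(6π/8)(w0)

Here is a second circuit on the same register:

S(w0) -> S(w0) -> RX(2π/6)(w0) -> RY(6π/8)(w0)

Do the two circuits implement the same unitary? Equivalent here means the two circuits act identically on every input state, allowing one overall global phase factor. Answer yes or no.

Yes — the two circuits implement the same unitary up to a global phase.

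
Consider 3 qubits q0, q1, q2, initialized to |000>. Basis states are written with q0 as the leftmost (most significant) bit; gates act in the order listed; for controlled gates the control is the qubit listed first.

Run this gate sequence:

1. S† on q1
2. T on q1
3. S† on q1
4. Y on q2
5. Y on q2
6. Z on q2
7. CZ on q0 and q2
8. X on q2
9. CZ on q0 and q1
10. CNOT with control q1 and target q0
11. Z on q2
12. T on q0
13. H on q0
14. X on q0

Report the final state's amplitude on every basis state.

After the circuit, the state carries amplitude -sqrt(2)/2 on |001>, -sqrt(2)/2 on |101>, and 0 on every other basis state.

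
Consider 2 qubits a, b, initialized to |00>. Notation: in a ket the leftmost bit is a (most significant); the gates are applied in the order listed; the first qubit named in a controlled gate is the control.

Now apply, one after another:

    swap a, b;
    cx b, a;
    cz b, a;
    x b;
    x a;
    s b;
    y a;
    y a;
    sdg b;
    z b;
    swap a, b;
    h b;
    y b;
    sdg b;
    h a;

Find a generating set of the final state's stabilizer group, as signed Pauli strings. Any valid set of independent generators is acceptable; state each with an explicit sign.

The final state is stabilized by the group generated by -XI, -IY; other independent generating sets are equally valid. Key observation: steps 6-9 multiply out to the identity, so the circuit reduces to the remaining gates.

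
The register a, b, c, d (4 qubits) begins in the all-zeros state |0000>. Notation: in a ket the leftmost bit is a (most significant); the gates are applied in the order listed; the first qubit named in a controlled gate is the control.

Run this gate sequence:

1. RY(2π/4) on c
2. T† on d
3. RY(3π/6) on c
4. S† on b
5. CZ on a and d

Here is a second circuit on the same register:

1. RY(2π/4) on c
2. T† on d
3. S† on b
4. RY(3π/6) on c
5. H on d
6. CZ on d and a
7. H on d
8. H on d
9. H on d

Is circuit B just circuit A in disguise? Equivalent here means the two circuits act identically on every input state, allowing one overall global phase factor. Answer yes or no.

No — the two circuits implement different unitaries, even allowing a global phase.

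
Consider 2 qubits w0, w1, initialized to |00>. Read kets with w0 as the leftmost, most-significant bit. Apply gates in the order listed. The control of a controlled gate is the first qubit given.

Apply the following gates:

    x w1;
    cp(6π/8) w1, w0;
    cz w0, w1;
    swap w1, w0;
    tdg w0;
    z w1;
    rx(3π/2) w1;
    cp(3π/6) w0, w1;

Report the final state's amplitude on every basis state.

The resulting statevector has amplitude 0 on |00>, 0 on |01>, sqrt(2)*exp(3*I*pi/4)/2 on |10>, -sqrt(2)*exp(3*I*pi/4)/2 on |11>.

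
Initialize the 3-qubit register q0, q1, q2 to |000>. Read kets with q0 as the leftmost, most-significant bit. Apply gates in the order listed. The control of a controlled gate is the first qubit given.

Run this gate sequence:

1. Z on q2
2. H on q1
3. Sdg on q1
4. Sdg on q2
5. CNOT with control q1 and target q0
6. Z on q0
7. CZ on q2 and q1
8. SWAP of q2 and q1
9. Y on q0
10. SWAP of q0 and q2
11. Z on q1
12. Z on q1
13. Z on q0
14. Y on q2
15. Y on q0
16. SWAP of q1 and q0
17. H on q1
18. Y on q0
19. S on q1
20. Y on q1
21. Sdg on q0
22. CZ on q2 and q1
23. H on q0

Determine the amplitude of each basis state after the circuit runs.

The resulting statevector has amplitude -sqrt(2)*I/4 on |000>, -sqrt(2)/4 on |001>, -sqrt(2)/4 on |010>, sqrt(2)*I/4 on |011>, sqrt(2)*I/4 on |100>, sqrt(2)/4 on |101>, sqrt(2)/4 on |110>, -sqrt(2)*I/4 on |111>.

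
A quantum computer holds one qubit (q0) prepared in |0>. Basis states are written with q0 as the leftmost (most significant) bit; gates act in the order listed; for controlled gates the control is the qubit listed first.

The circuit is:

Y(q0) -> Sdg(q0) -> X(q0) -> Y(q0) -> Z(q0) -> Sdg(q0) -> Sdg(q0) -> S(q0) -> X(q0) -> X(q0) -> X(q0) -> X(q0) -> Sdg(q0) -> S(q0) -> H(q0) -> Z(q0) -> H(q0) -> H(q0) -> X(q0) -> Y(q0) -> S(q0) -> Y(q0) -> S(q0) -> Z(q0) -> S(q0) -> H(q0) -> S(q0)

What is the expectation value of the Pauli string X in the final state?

The observable X averages to -1. Key observation: steps 7-14 multiply out to the identity, so the circuit reduces to the remaining gates.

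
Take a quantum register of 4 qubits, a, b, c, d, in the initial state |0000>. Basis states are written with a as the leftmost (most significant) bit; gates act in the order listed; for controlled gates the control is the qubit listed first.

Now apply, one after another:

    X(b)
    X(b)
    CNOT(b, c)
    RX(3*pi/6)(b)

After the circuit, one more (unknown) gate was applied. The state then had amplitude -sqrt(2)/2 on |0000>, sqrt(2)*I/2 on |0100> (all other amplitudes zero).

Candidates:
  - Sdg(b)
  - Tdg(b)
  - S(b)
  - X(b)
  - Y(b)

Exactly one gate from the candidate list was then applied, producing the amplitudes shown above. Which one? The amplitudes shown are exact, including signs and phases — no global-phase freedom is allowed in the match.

The unique candidate consistent with the amplitudes is Y(b).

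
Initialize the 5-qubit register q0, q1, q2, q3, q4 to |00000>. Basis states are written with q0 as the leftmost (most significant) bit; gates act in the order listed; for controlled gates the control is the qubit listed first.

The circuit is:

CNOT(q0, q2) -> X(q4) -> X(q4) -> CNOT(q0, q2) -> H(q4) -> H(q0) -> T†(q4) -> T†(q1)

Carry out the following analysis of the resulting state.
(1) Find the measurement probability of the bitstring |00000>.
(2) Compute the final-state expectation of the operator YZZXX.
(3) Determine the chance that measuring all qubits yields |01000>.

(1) The probability of measuring |00000> is 1/4. Key observation: the block from step 1 through step 4 cancels to the identity and can be dropped.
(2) The observable YZZXX averages to 0.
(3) Outcome |01000> occurs with probability 0.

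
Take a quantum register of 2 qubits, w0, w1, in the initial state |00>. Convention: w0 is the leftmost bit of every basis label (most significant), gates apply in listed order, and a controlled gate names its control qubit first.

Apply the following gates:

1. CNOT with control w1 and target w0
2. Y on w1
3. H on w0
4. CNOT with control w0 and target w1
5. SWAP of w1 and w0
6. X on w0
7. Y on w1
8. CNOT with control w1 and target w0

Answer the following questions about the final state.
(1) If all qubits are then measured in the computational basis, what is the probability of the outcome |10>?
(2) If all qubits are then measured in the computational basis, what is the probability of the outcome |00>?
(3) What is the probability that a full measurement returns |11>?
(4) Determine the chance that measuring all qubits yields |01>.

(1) A full measurement returns |10> with probability 1/2.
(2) The probability of measuring |00> is 0.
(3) Outcome |11> occurs with probability 1/2.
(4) Outcome |01> occurs with probability 0.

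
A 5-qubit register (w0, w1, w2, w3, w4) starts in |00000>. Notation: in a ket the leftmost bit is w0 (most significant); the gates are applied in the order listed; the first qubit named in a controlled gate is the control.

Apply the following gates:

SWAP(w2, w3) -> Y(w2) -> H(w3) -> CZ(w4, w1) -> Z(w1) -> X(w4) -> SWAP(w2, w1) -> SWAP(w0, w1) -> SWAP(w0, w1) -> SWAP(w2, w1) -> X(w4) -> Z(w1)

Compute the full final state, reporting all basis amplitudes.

The resulting statevector has amplitude sqrt(2)*I/2 on |00100>, sqrt(2)*I/2 on |00110>, and 0 on every other basis state. Key observation: gates 5-12 undo each other exactly, leaving only the rest of the circuit to track.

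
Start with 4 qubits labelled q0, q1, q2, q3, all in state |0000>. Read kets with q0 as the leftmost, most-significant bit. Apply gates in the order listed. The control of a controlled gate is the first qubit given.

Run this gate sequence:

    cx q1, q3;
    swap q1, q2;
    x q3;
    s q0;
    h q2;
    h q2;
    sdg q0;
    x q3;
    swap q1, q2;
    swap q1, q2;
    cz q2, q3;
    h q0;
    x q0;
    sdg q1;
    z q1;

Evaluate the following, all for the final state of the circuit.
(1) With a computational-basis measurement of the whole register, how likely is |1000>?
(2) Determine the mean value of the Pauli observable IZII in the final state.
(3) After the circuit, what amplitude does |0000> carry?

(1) Outcome |1000> occurs with probability 1/2. Key observation: gates 2-9 undo each other exactly, leaving only the rest of the circuit to track.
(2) In the final state, IZII has expectation 1.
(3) The final state's coefficient on |0000> equals sqrt(2)/2.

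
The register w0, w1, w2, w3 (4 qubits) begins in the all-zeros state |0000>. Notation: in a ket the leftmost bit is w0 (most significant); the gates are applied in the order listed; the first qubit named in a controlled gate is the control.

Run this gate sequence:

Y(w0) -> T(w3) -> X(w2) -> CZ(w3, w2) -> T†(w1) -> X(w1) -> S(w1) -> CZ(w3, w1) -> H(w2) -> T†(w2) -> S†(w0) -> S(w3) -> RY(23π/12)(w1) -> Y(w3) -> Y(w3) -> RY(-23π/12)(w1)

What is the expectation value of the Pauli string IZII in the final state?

The expectation value of IZII is -1. Key observation: the block from step 13 through step 16 cancels to the identity and can be dropped.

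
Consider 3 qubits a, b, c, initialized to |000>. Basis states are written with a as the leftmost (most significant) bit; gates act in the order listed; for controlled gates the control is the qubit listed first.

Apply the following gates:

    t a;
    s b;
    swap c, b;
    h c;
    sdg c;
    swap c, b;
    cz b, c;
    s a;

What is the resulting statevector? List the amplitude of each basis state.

After the circuit, the state carries amplitude sqrt(2)/2 on |000>, -sqrt(2)*I/2 on |010>, and 0 on every other basis state.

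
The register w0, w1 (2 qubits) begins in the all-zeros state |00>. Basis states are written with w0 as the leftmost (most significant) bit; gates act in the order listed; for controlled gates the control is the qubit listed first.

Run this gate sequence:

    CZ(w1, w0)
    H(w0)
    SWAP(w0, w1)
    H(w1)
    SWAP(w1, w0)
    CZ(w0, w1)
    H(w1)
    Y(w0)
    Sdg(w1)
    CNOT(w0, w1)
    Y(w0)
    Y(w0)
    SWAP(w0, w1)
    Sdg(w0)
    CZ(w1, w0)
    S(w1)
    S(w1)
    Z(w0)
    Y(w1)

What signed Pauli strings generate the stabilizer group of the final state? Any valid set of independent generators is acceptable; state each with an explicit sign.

The final state is stabilized by the group generated by +XI, +IZ; other independent generating sets are equally valid.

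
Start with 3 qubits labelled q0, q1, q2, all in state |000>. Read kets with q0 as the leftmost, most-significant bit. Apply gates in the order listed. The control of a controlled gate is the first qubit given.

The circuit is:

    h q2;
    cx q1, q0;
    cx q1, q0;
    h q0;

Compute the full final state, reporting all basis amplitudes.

The resulting statevector has amplitude 1/2 on |000>, 1/2 on |001>, 0 on |010>, 0 on |011>, 1/2 on |100>, 1/2 on |101>, 0 on |110>, 0 on |111>.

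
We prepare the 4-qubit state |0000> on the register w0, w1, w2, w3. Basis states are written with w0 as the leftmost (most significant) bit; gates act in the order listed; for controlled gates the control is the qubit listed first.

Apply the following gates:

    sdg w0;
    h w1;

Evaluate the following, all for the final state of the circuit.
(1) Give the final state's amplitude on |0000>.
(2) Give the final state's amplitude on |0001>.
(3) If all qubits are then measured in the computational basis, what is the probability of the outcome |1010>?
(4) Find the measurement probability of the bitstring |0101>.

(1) The amplitude on |0000> is sqrt(2)/2.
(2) |0001> carries amplitude 0 in the final state.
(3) The probability of measuring |1010> is 0.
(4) The probability of measuring |0101> is 0.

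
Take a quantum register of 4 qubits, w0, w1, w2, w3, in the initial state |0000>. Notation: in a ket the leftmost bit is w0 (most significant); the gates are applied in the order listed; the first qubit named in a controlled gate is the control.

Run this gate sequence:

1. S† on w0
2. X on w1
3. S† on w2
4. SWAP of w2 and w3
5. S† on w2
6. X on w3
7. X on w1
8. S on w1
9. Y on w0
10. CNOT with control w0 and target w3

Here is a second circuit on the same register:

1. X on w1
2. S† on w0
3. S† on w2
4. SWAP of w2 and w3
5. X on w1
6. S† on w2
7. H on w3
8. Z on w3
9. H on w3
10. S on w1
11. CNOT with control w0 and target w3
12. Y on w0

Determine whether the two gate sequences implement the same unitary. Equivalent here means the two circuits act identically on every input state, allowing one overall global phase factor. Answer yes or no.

No, they are not equivalent — no single phase factor reconciles the two unitaries.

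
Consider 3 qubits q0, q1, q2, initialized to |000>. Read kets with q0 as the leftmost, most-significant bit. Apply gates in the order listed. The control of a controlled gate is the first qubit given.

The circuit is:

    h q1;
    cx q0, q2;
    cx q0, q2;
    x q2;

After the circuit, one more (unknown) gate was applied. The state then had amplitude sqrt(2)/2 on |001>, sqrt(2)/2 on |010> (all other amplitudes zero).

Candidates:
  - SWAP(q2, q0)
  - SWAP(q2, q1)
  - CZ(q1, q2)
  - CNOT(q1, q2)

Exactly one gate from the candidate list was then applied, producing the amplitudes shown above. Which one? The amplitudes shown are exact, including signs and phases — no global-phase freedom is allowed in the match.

The unique candidate consistent with the amplitudes is CNOT(q1, q2). Key observation: gates 2-3 undo each other exactly, leaving only the rest of the circuit to track.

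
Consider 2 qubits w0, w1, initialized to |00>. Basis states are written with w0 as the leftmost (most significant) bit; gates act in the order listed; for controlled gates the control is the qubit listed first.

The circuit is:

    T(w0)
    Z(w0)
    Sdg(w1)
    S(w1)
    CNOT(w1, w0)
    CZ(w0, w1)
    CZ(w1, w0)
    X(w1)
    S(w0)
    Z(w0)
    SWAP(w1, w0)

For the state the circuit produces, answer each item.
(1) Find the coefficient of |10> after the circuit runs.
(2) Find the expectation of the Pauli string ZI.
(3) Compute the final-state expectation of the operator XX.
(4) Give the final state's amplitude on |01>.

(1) |10> carries amplitude 1 in the final state.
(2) In the final state, ZI has expectation -1.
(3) The expectation value of XX is 0.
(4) The final state's coefficient on |01> equals 0.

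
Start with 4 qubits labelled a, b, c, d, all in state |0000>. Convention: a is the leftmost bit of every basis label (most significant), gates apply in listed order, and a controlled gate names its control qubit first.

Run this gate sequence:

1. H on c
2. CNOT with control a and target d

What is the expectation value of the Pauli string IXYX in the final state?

The expectation value of IXYX is 0.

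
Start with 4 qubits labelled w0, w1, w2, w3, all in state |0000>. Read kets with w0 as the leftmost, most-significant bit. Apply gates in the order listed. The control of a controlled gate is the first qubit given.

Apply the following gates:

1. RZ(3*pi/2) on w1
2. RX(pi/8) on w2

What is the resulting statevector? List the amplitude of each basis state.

The final amplitudes are -exp(I*pi/4)*cos(pi/16) on |0000>, exp(3*I*pi/4)*sin(pi/16) on |0010>, and 0 on every other basis state.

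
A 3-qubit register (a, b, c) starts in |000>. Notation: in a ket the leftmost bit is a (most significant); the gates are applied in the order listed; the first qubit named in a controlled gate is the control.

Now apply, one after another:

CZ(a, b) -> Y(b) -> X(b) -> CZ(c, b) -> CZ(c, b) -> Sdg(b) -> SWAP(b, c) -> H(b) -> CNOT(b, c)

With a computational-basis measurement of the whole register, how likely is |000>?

The probability of measuring |000> is 1/2. Key observation: gates 4-5 undo each other exactly, leaving only the rest of the circuit to track.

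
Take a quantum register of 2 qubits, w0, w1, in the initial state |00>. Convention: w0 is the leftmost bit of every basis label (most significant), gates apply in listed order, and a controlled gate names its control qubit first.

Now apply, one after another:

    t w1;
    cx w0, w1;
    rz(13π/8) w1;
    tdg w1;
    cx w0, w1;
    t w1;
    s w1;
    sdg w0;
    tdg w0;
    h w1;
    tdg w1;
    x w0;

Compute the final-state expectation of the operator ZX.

In the final state, ZX has expectation -sqrt(2)/2.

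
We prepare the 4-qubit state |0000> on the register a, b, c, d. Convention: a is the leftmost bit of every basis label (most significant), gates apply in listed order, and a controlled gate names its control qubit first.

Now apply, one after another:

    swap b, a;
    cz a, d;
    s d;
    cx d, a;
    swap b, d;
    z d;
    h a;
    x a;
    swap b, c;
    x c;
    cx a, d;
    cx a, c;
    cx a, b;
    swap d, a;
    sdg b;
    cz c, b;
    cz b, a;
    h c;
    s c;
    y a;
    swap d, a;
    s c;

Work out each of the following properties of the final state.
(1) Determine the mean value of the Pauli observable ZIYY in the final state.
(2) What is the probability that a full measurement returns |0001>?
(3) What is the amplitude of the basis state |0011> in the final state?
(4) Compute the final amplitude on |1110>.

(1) The expectation value of ZIYY is 0.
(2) A full measurement returns |0001> with probability 1/4.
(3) The amplitude on |0011> is I/2.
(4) The final state's coefficient on |1110> equals -1/2.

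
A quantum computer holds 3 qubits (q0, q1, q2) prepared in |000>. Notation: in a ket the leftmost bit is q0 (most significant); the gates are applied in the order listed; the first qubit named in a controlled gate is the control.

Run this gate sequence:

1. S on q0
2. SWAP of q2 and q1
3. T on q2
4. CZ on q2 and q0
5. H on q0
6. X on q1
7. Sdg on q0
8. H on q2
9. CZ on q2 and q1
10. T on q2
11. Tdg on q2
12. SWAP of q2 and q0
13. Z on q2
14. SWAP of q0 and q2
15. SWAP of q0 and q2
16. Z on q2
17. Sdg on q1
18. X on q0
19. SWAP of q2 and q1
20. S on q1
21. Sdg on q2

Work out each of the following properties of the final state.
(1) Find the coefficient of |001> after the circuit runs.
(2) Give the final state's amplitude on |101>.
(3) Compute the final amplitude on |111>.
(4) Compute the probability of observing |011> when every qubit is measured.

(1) The amplitude on |001> is 1/2. Key observation: steps 13-16 multiply out to the identity, so the circuit reduces to the remaining gates.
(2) The amplitude on |101> is -1/2.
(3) The final state's coefficient on |111> equals -1/2.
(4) The probability of measuring |011> is 1/4.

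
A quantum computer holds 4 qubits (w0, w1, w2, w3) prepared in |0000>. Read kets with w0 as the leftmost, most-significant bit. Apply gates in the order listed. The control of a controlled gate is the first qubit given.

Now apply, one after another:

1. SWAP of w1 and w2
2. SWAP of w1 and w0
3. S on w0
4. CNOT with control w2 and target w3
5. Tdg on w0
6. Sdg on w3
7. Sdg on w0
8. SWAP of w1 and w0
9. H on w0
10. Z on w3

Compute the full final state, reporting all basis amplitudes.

The final amplitudes are sqrt(2)/2 on |0000>, sqrt(2)/2 on |1000>, and 0 on every other basis state.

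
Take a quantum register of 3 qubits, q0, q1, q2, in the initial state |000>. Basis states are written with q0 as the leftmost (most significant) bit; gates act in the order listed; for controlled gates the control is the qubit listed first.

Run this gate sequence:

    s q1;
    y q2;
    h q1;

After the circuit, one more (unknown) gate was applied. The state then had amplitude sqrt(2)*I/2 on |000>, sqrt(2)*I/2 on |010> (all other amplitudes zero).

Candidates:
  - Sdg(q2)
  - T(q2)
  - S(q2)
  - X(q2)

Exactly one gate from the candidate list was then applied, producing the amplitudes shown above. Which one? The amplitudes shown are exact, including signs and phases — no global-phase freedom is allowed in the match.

It was X(q2) that produced the state shown.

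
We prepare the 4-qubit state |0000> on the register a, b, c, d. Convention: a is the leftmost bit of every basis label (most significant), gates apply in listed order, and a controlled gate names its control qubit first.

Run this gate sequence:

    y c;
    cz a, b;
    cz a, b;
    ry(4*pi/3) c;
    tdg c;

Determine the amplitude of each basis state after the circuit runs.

The final amplitudes are -sqrt(3)*I/2 on |0000>, -exp(I*pi/4)/2 on |0010>, and 0 on every other basis state. Key observation: the block from step 2 through step 3 cancels to the identity and can be dropped.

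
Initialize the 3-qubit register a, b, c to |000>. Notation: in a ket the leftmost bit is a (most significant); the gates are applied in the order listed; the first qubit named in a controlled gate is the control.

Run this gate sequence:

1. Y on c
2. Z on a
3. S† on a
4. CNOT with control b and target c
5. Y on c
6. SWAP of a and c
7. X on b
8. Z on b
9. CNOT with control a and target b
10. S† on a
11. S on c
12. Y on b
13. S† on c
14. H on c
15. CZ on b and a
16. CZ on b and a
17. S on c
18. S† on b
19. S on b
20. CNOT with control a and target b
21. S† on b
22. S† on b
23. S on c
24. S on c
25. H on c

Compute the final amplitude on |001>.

The final state's coefficient on |001> equals -1/2 + I/2.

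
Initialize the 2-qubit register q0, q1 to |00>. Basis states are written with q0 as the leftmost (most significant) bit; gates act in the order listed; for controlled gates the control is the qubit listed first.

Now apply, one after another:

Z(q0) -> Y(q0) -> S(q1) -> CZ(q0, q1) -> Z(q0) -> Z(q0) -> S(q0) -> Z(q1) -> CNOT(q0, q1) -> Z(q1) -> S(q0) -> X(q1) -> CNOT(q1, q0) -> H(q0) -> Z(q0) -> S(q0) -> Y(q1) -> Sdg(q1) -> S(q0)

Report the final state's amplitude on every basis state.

The resulting statevector has amplitude 0 on |00>, sqrt(2)*I/2 on |01>, 0 on |10>, -sqrt(2)*I/2 on |11>.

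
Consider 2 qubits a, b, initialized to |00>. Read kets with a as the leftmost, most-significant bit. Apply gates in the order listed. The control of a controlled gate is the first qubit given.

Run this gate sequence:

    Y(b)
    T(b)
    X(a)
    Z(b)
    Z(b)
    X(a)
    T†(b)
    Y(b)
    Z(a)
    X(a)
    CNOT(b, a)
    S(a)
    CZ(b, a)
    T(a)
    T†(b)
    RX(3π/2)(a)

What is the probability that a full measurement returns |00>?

Outcome |00> occurs with probability 1/2. Key observation: steps 1-8 multiply out to the identity, so the circuit reduces to the remaining gates.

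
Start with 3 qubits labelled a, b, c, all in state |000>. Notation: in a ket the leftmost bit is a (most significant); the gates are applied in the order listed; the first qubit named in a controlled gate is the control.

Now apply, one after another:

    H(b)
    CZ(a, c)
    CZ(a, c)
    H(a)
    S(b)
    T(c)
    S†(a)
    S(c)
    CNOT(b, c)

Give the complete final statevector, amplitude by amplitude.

The resulting statevector has amplitude 1/2 on |000>, 0 on |001>, 0 on |010>, I/2 on |011>, -I/2 on |100>, 0 on |101>, 0 on |110>, 1/2 on |111>. Key observation: gates 2-3 undo each other exactly, leaving only the rest of the circuit to track.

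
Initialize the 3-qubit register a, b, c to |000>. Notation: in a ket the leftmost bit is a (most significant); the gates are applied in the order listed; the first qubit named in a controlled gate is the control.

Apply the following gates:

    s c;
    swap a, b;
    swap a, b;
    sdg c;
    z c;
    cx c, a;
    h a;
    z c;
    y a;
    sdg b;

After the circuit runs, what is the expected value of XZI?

The expectation value of XZI is -1. Key observation: the block from step 1 through step 4 cancels to the identity and can be dropped.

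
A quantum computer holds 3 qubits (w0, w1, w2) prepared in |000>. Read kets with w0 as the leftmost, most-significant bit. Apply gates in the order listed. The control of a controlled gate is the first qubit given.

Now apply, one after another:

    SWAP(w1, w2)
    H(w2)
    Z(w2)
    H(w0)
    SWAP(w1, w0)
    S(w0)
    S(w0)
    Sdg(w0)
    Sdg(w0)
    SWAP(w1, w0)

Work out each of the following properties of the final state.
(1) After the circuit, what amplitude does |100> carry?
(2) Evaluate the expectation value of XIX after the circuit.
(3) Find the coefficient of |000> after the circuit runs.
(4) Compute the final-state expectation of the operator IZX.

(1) The final state's coefficient on |100> equals 1/2. Key observation: the block from step 5 through step 10 cancels to the identity and can be dropped.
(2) The expectation value of XIX is -1.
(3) The amplitude on |000> is 1/2.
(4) The expectation value of IZX is -1.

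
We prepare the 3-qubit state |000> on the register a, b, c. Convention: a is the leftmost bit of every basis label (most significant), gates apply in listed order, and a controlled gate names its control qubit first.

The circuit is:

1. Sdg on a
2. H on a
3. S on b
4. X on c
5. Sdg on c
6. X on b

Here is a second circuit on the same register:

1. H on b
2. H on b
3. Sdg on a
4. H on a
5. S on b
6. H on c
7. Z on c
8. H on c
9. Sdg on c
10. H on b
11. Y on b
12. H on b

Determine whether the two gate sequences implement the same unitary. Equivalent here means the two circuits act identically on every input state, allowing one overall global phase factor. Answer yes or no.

No — the two circuits implement different unitaries, even allowing a global phase.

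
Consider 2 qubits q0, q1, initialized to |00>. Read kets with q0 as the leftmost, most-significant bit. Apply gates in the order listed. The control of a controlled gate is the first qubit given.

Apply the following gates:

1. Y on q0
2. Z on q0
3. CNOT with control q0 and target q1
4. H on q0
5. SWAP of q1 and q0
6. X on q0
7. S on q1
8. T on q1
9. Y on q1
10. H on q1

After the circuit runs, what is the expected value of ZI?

The observable ZI averages to 1.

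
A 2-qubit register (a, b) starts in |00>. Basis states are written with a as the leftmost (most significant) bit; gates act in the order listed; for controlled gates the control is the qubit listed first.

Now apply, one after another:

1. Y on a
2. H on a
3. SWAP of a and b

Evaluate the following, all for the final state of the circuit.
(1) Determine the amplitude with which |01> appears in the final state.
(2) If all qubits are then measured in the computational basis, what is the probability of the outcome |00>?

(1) |01> carries amplitude -sqrt(2)*I/2 in the final state.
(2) A full measurement returns |00> with probability 1/2.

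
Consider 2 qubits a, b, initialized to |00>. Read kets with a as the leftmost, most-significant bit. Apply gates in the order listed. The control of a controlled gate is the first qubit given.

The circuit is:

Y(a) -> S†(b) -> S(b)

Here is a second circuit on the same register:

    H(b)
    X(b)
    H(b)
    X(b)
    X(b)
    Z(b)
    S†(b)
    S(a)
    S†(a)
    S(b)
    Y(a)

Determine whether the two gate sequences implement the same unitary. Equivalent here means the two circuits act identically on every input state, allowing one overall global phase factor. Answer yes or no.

Yes — the two circuits implement the same unitary up to a global phase.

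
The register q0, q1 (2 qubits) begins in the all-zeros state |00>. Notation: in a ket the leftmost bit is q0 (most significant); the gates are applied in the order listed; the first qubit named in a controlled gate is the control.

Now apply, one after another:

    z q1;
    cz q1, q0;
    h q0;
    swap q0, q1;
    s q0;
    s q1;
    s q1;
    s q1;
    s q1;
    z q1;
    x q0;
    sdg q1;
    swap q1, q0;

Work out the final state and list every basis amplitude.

The resulting statevector has amplitude 0 on |00>, sqrt(2)/2 on |01>, 0 on |10>, sqrt(2)*I/2 on |11>.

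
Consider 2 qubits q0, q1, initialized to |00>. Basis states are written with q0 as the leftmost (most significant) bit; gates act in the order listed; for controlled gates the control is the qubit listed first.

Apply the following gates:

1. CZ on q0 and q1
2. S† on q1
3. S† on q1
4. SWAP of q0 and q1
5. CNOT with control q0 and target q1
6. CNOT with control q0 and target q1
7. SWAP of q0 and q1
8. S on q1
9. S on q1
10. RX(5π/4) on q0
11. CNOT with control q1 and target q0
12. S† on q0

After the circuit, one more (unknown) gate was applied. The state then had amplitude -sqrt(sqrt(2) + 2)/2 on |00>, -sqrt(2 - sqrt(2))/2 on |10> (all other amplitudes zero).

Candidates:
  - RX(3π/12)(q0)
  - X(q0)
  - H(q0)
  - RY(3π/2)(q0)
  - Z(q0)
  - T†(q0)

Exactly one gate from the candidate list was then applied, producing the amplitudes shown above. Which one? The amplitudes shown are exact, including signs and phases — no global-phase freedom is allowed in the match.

The applied gate was X(q0). Key observation: gates 2-9 undo each other exactly, leaving only the rest of the circuit to track.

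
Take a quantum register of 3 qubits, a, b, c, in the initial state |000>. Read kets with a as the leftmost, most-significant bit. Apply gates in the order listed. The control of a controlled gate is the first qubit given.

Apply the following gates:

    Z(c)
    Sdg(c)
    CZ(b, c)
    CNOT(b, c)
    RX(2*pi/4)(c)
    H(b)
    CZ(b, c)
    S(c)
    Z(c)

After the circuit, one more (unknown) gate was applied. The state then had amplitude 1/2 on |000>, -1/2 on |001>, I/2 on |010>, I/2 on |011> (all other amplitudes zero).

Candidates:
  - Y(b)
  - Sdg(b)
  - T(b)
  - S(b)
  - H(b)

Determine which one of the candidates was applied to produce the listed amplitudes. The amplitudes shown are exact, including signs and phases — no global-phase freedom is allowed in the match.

It was S(b) that produced the state shown.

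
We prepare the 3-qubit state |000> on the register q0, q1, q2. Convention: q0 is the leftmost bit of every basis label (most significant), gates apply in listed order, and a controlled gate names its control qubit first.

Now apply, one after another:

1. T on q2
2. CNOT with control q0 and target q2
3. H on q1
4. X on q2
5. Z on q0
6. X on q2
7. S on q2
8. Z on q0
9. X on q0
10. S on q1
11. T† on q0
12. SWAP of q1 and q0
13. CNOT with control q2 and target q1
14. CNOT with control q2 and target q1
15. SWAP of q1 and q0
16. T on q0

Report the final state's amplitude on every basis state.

The final amplitudes are sqrt(2)/2 on |100>, sqrt(2)*I/2 on |110>, and 0 on every other basis state.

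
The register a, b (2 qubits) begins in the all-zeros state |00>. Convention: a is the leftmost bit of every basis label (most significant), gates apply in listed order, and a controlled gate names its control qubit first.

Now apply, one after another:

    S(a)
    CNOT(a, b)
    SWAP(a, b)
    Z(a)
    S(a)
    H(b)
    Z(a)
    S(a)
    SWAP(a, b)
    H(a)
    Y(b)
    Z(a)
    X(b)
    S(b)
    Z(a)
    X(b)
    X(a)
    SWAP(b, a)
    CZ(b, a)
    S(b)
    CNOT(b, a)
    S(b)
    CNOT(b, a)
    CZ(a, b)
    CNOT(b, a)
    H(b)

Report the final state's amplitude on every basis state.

The final amplitudes are -sqrt(2)*I/2 on |00>, sqrt(2)*I/2 on |01>, 0 on |10>, 0 on |11>.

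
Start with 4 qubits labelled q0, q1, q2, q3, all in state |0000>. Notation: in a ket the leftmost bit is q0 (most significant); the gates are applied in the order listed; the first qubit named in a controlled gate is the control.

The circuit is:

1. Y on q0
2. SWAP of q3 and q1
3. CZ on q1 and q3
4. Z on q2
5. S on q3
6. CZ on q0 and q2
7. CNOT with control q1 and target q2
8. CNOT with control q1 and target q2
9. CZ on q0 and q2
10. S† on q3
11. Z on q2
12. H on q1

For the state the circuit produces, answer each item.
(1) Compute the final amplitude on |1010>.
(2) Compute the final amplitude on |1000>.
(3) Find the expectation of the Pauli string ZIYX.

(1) The amplitude on |1010> is 0.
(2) |1000> carries amplitude sqrt(2)*I/2 in the final state.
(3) In the final state, ZIYX has expectation 0.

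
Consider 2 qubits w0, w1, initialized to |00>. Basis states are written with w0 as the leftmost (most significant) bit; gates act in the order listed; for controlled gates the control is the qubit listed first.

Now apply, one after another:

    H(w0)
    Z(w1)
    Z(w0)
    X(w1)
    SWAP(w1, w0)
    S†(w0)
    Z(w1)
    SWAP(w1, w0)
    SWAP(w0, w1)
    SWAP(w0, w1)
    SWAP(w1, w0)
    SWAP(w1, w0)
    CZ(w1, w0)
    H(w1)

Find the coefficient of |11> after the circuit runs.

The amplitude on |11> is -I/2. Key observation: gates 8-11 undo each other exactly, leaving only the rest of the circuit to track.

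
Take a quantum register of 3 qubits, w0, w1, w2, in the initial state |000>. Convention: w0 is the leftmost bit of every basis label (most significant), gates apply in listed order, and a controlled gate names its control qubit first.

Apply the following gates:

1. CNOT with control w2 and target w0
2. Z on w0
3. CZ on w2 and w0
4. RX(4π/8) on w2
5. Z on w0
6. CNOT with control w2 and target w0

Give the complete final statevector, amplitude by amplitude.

The resulting statevector has amplitude sqrt(2)/2 on |000>, -sqrt(2)*I/2 on |101>, and 0 on every other basis state.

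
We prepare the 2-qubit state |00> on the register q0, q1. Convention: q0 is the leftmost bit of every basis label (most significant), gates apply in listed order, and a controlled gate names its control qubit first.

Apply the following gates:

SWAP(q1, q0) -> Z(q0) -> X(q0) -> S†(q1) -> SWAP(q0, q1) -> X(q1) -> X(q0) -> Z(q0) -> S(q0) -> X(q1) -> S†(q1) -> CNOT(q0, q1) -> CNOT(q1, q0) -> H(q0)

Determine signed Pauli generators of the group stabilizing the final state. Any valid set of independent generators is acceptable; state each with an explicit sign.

The final state is stabilized by the group generated by -XI, +IZ; other independent generating sets are equally valid.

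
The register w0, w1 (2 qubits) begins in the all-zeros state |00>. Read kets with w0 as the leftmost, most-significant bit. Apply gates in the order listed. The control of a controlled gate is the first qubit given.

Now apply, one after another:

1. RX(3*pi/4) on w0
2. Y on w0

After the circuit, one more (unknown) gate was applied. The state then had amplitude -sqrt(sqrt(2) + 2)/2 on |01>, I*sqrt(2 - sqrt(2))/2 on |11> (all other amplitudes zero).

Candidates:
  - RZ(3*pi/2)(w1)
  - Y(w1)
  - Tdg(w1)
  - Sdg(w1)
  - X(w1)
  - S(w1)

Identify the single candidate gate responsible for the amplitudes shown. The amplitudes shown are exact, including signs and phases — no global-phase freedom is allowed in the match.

The unique candidate consistent with the amplitudes is X(w1).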